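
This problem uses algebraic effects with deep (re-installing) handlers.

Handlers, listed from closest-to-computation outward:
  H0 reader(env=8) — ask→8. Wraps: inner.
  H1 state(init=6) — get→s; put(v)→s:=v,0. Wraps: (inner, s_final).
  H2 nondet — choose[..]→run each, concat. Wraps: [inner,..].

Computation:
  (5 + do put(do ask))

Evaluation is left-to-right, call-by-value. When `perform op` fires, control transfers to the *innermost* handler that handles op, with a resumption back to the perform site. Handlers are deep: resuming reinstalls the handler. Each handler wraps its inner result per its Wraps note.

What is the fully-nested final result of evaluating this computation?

Answer: [(5, 8)]

Working:
ask @ H0 ⇒ 8
put(8) @ H1 ⇒ s:=8
H0 returns 5
H1 returns (5, 8)
H2 returns [(5, 8)]
= [(5, 8)]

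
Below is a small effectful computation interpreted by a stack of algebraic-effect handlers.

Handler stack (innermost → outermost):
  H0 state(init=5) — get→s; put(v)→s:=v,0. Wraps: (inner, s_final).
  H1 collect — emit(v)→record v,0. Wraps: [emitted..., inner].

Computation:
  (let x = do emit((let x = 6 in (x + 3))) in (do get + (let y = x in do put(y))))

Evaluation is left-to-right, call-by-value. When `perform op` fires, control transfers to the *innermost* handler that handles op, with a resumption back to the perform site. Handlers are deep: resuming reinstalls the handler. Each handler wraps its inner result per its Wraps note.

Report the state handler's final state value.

Working:
emit(9) @ H1 ⇒ out+=9
get @ H0 ⇒ 5
put(0) @ H0 ⇒ s:=0
H0 returns (5, 0)
H1 returns [9, (5, 0)]
= [9, (5, 0)]

Answer: 0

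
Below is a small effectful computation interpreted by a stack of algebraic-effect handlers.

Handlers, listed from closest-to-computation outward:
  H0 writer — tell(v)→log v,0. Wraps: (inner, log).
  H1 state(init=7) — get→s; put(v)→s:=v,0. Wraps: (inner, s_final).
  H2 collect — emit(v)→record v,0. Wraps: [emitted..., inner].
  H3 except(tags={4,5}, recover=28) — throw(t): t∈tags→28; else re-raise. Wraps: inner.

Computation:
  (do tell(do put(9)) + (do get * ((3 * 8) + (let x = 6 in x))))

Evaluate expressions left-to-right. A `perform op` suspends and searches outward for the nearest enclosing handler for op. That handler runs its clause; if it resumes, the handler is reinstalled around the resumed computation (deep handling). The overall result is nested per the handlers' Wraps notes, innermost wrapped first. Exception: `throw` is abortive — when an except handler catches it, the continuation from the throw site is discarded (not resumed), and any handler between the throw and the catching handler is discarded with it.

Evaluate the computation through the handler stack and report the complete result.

Answer: [((270, (0)), 9)]

Evaluation trace:
put(9) @ H1 ⇒ s:=9
tell(0) @ H0 ⇒ log+=0
get @ H1 ⇒ 9
H0 returns (270, (0))
H1 returns ((270, (0)), 9)
H2 returns [((270, (0)), 9)]
H3 returns [((270, (0)), 9)]
= [((270, (0)), 9)]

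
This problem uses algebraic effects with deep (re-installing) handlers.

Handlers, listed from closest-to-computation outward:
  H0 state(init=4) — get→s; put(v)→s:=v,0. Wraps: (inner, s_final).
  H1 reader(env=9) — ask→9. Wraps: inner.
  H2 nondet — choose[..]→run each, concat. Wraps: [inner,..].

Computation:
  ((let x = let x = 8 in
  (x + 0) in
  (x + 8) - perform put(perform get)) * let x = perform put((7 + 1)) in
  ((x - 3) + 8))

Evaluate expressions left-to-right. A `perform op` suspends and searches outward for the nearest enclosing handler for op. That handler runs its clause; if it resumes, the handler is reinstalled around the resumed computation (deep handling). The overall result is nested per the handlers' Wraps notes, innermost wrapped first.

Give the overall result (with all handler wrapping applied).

Evaluation trace:
get @ H0 ⇒ 4
put(4) @ H0 ⇒ s:=4
put(8) @ H0 ⇒ s:=8
H0 returns (80, 8)
H1 returns (80, 8)
H2 returns [(80, 8)]
= [(80, 8)]

Answer: [(80, 8)]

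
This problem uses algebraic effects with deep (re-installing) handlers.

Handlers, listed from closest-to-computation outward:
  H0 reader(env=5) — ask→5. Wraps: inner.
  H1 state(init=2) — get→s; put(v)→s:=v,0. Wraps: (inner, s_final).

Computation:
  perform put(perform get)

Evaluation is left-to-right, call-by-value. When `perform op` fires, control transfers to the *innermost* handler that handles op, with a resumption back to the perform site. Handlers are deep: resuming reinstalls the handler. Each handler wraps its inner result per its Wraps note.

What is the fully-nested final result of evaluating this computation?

Answer: (0, 2)

Working:
get @ H1 ⇒ 2
put(2) @ H1 ⇒ s:=2
H0 returns 0
H1 returns (0, 2)
= (0, 2)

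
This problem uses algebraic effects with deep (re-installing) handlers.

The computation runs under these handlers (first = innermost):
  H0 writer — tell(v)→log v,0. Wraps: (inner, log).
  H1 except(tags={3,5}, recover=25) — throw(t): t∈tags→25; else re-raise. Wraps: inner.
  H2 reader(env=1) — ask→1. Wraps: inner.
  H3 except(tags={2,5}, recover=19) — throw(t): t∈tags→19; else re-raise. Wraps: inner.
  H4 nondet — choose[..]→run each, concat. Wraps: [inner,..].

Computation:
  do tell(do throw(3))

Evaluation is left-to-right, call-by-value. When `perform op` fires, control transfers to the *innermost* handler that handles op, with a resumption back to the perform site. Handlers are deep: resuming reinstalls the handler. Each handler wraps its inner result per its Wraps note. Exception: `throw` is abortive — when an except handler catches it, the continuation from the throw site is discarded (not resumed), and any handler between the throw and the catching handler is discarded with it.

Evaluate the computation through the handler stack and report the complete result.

Answer: [25]

Working:
throw(3) @ H1 caught ⇒ 25
H2 returns 25
H3 returns 25
H4 returns [25]
= [25]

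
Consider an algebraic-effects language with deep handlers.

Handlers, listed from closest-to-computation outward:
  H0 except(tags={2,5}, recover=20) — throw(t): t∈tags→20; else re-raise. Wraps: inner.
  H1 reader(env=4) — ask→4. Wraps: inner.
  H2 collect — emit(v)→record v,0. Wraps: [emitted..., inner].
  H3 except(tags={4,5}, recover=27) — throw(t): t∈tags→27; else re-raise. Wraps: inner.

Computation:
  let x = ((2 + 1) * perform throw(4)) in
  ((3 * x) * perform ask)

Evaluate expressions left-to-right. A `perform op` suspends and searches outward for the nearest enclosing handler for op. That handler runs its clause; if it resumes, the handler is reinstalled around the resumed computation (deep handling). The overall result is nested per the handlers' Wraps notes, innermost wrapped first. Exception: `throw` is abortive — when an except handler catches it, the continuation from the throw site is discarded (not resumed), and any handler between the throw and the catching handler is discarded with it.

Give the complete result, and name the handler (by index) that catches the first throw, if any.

Answer: 27 ; first throw caught by: H3

Working:
throw(4) @ H0 re-raised
throw(4) @ H3 caught ⇒ 27
= 27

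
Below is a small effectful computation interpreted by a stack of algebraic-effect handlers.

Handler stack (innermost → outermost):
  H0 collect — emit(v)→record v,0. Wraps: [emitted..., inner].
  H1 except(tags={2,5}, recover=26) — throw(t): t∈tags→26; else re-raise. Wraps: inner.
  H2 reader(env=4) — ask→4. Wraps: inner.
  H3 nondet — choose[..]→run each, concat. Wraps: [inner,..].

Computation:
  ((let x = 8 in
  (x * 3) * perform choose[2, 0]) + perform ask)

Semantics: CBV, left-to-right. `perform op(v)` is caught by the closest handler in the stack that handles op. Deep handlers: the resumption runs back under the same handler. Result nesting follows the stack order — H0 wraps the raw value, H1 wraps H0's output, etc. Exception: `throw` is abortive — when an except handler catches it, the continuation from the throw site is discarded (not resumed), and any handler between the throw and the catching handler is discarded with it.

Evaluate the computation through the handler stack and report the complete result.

Step-by-step:
choose[2, 0] @ H3
  branch[0] choose=2:
    ask @ H2 ⇒ 4
    H0 returns [52]
    H1 returns [52]
    H2 returns [52]
    H3 returns [[52]]
  branch[1] choose=0:
    ask @ H2 ⇒ 4
    H0 returns [4]
    H1 returns [4]
    H2 returns [4]
    H3 returns [[4]]
= [[52], [4]]

Answer: [[52], [4]]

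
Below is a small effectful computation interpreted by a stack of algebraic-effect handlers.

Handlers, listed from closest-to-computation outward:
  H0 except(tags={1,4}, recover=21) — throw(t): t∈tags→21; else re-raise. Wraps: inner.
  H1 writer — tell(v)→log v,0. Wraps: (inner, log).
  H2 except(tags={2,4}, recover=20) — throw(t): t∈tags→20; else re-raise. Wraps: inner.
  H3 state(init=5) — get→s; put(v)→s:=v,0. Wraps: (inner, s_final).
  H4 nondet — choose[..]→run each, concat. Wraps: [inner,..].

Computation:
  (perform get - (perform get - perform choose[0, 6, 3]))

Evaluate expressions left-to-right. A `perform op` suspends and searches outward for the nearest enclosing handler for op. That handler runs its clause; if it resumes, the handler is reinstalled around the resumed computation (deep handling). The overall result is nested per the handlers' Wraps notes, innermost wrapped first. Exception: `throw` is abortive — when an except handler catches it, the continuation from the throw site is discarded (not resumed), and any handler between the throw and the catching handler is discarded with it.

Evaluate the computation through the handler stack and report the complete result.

Answer: [((0, ()), 5), ((6, ()), 5), ((3, ()), 5)]

Step-by-step:
get @ H3 ⇒ 5
get @ H3 ⇒ 5
choose[0, 6, 3] @ H4
  branch[0] choose=0:
    H0 returns 0
    H1 returns (0, ())
    H2 returns (0, ())
    H3 returns ((0, ()), 5)
    H4 returns [((0, ()), 5)]
  branch[1] choose=6:
    H0 returns 6
    H1 returns (6, ())
    H2 returns (6, ())
    H3 returns ((6, ()), 5)
    H4 returns [((6, ()), 5)]
  branch[2] choose=3:
    H0 returns 3
    H1 returns (3, ())
    H2 returns (3, ())
    H3 returns ((3, ()), 5)
    H4 returns [((3, ()), 5)]
= [((0, ()), 5), ((6, ()), 5), ((3, ()), 5)]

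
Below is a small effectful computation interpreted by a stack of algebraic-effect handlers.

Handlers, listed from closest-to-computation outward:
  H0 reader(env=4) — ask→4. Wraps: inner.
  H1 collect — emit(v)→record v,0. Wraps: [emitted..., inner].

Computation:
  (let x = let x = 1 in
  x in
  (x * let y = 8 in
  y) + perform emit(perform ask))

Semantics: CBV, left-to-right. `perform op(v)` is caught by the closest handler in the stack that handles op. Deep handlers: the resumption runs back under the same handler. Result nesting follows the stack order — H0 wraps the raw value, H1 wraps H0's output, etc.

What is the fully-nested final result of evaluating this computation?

Evaluation trace:
ask @ H0 ⇒ 4
emit(4) @ H1 ⇒ out+=4
H0 returns 8
H1 returns [4, 8]
= [4, 8]

Answer: [4, 8]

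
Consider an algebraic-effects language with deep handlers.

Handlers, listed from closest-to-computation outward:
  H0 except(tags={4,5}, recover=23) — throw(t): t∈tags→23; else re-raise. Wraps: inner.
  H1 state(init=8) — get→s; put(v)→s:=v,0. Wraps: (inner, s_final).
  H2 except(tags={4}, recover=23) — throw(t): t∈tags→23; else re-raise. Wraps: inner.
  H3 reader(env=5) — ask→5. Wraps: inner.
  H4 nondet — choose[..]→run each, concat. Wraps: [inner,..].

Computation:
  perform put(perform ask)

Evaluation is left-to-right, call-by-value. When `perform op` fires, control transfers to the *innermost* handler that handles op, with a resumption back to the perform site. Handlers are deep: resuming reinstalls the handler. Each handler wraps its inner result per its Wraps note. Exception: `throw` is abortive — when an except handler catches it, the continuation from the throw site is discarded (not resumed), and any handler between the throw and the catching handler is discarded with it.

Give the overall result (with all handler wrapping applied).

Answer: [(0, 5)]

Evaluation trace:
ask @ H3 ⇒ 5
put(5) @ H1 ⇒ s:=5
H0 returns 0
H1 returns (0, 5)
H2 returns (0, 5)
H3 returns (0, 5)
H4 returns [(0, 5)]
= [(0, 5)]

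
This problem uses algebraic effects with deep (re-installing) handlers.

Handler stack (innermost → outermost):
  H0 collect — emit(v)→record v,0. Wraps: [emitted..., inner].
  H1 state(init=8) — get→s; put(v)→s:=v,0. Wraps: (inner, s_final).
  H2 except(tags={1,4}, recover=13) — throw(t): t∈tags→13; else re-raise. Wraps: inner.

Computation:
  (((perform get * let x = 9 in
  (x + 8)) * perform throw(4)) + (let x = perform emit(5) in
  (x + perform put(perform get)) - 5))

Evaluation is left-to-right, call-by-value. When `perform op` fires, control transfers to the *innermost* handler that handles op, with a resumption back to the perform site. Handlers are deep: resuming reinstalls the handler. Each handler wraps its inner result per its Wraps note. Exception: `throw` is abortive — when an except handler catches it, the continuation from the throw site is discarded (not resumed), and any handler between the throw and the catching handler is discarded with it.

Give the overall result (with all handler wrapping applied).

Step-by-step:
get @ H1 ⇒ 8
throw(4) @ H2 caught ⇒ 13
= 13

Answer: 13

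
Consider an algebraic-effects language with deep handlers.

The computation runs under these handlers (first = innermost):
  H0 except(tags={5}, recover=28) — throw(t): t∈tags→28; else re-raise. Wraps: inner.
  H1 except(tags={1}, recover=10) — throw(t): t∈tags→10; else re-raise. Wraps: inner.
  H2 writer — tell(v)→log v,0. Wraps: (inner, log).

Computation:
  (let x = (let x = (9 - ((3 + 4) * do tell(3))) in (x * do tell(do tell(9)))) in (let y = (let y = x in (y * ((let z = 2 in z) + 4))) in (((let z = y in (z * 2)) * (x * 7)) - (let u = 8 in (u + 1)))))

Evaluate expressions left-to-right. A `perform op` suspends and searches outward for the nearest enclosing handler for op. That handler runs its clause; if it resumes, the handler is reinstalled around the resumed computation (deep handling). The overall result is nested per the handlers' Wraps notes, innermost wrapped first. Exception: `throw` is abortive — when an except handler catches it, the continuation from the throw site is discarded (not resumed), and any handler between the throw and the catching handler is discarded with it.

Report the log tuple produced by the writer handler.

Answer: (3, 9, 0)

Step-by-step:
tell(3) @ H2 ⇒ log+=3
tell(9) @ H2 ⇒ log+=9
tell(0) @ H2 ⇒ log+=0
H0 returns -9
H1 returns -9
H2 returns (-9, (3, 9, 0))
= (-9, (3, 9, 0))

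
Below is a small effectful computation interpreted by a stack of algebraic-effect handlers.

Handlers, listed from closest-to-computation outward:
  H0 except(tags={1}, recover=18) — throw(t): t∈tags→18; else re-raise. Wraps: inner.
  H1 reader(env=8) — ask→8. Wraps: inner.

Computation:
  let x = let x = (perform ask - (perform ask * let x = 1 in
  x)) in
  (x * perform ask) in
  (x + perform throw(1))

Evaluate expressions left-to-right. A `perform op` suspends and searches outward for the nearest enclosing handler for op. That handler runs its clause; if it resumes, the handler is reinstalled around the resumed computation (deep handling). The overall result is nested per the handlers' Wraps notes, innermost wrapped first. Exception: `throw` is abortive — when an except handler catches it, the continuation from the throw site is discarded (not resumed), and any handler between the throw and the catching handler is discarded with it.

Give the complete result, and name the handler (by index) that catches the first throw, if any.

Answer: 18 ; first throw caught by: H0

Step-by-step:
ask @ H1 ⇒ 8
ask @ H1 ⇒ 8
ask @ H1 ⇒ 8
throw(1) @ H0 caught ⇒ 18
H1 returns 18
= 18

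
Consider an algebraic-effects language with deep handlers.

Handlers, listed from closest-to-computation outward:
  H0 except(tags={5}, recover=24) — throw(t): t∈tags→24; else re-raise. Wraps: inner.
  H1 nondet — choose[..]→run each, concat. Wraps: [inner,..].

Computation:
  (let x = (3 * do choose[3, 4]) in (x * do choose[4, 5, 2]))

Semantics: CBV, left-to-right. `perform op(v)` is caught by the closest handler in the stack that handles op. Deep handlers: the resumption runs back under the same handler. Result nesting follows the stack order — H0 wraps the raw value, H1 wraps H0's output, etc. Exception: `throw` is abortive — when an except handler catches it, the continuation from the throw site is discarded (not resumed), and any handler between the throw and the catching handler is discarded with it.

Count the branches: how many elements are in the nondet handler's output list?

Working:
choose[3, 4] @ H1
  branch[0] choose=3:
    choose[4, 5, 2] @ H1
      branch[0] choose=4:
        H0 returns 36
        H1 returns [36]
      branch[1] choose=5:
        H0 returns 45
        H1 returns [45]
      branch[2] choose=2:
        H0 returns 18
        H1 returns [18]
  branch[1] choose=4:
    choose[4, 5, 2] @ H1
      branch[0] choose=4:
        H0 returns 48
        H1 returns [48]
      branch[1] choose=5:
        H0 returns 60
        H1 returns [60]
      branch[2] choose=2:
        H0 returns 24
        H1 returns [24]
= [36, 45, 18, 48, 60, 24]

Answer: 6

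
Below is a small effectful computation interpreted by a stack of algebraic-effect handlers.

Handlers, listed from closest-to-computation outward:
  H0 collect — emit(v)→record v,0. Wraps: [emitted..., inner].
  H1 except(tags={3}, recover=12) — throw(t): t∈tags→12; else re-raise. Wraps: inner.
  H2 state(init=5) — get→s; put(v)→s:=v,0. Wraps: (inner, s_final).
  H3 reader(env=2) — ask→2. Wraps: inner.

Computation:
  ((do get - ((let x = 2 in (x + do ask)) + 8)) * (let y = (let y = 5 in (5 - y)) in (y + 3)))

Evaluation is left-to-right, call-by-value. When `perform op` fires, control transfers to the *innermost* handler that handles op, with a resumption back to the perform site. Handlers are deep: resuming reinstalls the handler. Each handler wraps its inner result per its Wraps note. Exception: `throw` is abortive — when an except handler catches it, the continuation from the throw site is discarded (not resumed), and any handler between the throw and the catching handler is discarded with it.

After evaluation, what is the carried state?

Step-by-step:
get @ H2 ⇒ 5
ask @ H3 ⇒ 2
H0 returns [-21]
H1 returns [-21]
H2 returns ([-21], 5)
H3 returns ([-21], 5)
= ([-21], 5)

Answer: 5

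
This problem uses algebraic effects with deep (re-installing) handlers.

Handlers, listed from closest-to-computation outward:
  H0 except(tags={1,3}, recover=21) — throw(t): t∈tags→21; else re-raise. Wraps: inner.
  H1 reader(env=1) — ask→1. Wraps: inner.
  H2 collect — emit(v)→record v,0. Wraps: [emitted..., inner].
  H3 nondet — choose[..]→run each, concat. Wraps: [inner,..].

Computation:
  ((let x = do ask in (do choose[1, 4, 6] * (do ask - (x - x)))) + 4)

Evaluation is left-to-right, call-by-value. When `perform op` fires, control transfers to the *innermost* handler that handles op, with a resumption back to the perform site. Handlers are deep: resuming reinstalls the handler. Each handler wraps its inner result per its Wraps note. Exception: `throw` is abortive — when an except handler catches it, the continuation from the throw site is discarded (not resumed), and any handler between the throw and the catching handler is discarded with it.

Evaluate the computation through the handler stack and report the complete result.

Step-by-step:
ask @ H1 ⇒ 1
choose[1, 4, 6] @ H3
  branch[0] choose=1:
    ask @ H1 ⇒ 1
    H0 returns 5
    H1 returns 5
    H2 returns [5]
    H3 returns [[5]]
  branch[1] choose=4:
    ask @ H1 ⇒ 1
    H0 returns 8
    H1 returns 8
    H2 returns [8]
    H3 returns [[8]]
  branch[2] choose=6:
    ask @ H1 ⇒ 1
    H0 returns 10
    H1 returns 10
    H2 returns [10]
    H3 returns [[10]]
= [[5], [8], [10]]

Answer: [[5], [8], [10]]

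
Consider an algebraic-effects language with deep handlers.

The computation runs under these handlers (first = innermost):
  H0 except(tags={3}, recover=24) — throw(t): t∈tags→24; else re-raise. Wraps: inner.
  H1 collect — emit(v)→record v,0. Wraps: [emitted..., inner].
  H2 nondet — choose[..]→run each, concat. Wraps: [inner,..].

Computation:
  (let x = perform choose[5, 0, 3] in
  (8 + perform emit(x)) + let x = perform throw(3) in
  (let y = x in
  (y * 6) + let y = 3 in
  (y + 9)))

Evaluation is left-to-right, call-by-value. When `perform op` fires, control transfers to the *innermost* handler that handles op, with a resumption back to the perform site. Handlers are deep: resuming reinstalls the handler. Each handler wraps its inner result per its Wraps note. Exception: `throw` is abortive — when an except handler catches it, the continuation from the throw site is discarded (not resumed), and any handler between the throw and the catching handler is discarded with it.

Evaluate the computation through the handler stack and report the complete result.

Step-by-step:
choose[5, 0, 3] @ H2
  branch[0] choose=5:
    emit(5) @ H1 ⇒ out+=5
    throw(3) @ H0 caught ⇒ 24
    H1 returns [5, 24]
    H2 returns [[5, 24]]
  branch[1] choose=0:
    emit(0) @ H1 ⇒ out+=0
    throw(3) @ H0 caught ⇒ 24
    H1 returns [0, 24]
    H2 returns [[0, 24]]
  branch[2] choose=3:
    emit(3) @ H1 ⇒ out+=3
    throw(3) @ H0 caught ⇒ 24
    H1 returns [3, 24]
    H2 returns [[3, 24]]
= [[5, 24], [0, 24], [3, 24]]

Answer: [[5, 24], [0, 24], [3, 24]]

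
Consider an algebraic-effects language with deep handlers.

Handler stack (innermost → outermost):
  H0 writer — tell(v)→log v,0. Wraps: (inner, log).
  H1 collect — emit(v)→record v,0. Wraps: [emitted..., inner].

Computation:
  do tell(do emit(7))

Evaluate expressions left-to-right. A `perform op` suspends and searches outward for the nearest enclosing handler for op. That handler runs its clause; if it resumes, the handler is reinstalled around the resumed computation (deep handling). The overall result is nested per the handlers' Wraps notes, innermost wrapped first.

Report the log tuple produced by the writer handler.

Working:
emit(7) @ H1 ⇒ out+=7
tell(0) @ H0 ⇒ log+=0
H0 returns (0, (0))
H1 returns [7, (0, (0))]
= [7, (0, (0))]

Answer: (0)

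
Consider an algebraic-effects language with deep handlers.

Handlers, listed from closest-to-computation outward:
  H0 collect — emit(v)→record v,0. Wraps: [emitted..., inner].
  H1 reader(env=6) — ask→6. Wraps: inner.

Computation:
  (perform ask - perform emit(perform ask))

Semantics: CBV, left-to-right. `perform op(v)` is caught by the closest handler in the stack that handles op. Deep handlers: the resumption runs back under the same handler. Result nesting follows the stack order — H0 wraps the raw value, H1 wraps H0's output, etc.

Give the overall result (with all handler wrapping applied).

Step-by-step:
ask @ H1 ⇒ 6
ask @ H1 ⇒ 6
emit(6) @ H0 ⇒ out+=6
H0 returns [6, 6]
H1 returns [6, 6]
= [6, 6]

Answer: [6, 6]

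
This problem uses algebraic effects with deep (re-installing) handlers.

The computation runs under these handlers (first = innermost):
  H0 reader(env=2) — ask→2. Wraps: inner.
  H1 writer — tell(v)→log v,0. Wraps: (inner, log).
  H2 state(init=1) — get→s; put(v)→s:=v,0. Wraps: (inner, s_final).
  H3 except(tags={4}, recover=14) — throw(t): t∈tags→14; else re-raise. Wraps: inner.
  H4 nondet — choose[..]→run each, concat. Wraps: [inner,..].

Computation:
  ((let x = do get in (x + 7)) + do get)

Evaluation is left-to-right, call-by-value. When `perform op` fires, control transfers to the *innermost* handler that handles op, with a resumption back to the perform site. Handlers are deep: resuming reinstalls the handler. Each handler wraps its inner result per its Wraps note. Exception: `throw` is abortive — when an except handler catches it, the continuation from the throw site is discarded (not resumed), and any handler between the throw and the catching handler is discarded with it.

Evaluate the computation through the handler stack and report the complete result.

Working:
get @ H2 ⇒ 1
get @ H2 ⇒ 1
H0 returns 9
H1 returns (9, ())
H2 returns ((9, ()), 1)
H3 returns ((9, ()), 1)
H4 returns [((9, ()), 1)]
= [((9, ()), 1)]

Answer: [((9, ()), 1)]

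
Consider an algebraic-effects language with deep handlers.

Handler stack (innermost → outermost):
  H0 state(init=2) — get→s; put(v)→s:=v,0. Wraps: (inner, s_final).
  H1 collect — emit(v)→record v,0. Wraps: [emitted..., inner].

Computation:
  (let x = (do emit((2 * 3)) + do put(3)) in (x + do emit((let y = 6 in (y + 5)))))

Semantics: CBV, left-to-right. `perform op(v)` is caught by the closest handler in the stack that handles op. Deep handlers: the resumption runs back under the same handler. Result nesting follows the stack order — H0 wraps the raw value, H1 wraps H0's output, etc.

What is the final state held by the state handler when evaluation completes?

Working:
emit(6) @ H1 ⇒ out+=6
put(3) @ H0 ⇒ s:=3
emit(11) @ H1 ⇒ out+=11
H0 returns (0, 3)
H1 returns [6, 11, (0, 3)]
= [6, 11, (0, 3)]

Answer: 3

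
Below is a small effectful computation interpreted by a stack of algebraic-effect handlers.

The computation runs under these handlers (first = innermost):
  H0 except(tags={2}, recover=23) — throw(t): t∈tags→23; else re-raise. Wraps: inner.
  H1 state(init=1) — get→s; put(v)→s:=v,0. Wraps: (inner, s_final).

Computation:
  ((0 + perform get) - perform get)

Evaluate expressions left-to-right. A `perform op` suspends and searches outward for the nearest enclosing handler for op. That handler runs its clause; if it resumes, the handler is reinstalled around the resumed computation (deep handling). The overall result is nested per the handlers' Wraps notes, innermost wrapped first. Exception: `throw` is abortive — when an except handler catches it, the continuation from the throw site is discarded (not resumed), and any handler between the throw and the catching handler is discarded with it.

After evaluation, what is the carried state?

Answer: 1

Working:
get @ H1 ⇒ 1
get @ H1 ⇒ 1
H0 returns 0
H1 returns (0, 1)
= (0, 1)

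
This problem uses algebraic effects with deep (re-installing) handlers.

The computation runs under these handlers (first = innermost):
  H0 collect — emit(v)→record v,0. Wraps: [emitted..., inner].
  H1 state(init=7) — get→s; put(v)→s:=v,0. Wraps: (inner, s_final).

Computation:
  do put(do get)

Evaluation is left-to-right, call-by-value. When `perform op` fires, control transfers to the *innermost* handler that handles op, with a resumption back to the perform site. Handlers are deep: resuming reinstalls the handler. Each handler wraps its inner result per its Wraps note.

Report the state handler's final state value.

Answer: 7

Working:
get @ H1 ⇒ 7
put(7) @ H1 ⇒ s:=7
H0 returns [0]
H1 returns ([0], 7)
= ([0], 7)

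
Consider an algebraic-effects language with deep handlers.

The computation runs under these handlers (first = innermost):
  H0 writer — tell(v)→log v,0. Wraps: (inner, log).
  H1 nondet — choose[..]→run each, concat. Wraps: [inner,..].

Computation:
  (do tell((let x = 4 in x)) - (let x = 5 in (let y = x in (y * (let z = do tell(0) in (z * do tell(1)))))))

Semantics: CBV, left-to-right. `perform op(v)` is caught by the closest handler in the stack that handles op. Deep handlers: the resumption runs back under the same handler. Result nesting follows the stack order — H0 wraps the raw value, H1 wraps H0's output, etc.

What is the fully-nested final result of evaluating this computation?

Answer: [(0, (4, 0, 1))]

Step-by-step:
tell(4) @ H0 ⇒ log+=4
tell(0) @ H0 ⇒ log+=0
tell(1) @ H0 ⇒ log+=1
H0 returns (0, (4, 0, 1))
H1 returns [(0, (4, 0, 1))]
= [(0, (4, 0, 1))]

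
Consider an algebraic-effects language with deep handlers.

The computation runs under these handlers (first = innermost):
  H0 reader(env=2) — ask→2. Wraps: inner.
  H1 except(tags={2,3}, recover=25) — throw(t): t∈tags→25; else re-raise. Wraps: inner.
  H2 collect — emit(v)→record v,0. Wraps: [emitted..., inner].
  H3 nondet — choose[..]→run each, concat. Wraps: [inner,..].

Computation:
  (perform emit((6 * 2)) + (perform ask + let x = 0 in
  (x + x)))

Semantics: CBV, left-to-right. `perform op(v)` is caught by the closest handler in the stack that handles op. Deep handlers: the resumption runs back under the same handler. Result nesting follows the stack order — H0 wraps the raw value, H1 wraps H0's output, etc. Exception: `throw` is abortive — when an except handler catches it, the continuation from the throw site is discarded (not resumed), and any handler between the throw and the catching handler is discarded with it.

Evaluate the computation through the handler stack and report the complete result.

Answer: [[12, 2]]

Evaluation trace:
emit(12) @ H2 ⇒ out+=12
ask @ H0 ⇒ 2
H0 returns 2
H1 returns 2
H2 returns [12, 2]
H3 returns [[12, 2]]
= [[12, 2]]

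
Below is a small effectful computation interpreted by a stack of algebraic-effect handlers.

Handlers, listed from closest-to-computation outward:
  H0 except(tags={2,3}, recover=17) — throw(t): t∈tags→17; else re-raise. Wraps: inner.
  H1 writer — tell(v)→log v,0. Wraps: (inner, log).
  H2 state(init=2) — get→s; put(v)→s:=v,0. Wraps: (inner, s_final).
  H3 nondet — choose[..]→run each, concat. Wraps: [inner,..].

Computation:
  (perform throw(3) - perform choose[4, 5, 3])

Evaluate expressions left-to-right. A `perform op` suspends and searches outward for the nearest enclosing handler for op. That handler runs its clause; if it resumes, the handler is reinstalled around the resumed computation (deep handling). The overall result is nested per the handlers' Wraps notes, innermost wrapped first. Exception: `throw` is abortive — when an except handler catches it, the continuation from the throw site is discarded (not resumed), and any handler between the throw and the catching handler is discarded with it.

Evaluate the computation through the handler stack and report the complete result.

Answer: [((17, ()), 2)]

Step-by-step:
throw(3) @ H0 caught ⇒ 17
H1 returns (17, ())
H2 returns ((17, ()), 2)
H3 returns [((17, ()), 2)]
= [((17, ()), 2)]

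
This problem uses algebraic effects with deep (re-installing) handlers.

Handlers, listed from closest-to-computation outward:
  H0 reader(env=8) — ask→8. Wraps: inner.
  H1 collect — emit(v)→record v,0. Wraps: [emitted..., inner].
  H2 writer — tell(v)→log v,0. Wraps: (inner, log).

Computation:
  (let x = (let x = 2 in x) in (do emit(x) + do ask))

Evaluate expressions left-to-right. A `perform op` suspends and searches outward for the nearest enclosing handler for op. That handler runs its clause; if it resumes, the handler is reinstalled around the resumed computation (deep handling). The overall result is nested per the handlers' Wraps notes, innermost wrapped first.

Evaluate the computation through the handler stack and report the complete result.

Working:
emit(2) @ H1 ⇒ out+=2
ask @ H0 ⇒ 8
H0 returns 8
H1 returns [2, 8]
H2 returns ([2, 8], ())
= ([2, 8], ())

Answer: ([2, 8], ())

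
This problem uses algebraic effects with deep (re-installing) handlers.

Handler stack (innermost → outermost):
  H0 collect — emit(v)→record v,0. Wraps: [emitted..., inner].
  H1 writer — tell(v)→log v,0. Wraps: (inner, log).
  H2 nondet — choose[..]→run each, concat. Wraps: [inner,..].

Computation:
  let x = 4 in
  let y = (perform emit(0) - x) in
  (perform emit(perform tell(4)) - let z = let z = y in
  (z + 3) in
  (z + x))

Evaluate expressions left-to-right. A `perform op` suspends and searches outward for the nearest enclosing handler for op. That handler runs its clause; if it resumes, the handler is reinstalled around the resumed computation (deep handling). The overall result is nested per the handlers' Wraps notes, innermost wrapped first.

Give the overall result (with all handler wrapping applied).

Evaluation trace:
emit(0) @ H0 ⇒ out+=0
tell(4) @ H1 ⇒ log+=4
emit(0) @ H0 ⇒ out+=0
H0 returns [0, 0, -3]
H1 returns ([0, 0, -3], (4))
H2 returns [([0, 0, -3], (4))]
= [([0, 0, -3], (4))]

Answer: [([0, 0, -3], (4))]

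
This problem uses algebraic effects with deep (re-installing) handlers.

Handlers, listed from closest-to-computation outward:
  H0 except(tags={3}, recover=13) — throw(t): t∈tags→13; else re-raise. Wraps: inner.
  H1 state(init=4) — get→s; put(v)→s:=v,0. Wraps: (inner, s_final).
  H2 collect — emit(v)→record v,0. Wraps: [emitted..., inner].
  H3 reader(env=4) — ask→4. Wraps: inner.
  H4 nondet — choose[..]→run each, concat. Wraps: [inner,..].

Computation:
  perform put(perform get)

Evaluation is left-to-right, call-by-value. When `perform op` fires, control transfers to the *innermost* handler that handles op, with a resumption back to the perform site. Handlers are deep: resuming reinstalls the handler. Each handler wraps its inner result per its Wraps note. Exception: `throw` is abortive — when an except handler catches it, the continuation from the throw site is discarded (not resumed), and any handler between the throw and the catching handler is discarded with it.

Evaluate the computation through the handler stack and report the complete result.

Working:
get @ H1 ⇒ 4
put(4) @ H1 ⇒ s:=4
H0 returns 0
H1 returns (0, 4)
H2 returns [(0, 4)]
H3 returns [(0, 4)]
H4 returns [[(0, 4)]]
= [[(0, 4)]]

Answer: [[(0, 4)]]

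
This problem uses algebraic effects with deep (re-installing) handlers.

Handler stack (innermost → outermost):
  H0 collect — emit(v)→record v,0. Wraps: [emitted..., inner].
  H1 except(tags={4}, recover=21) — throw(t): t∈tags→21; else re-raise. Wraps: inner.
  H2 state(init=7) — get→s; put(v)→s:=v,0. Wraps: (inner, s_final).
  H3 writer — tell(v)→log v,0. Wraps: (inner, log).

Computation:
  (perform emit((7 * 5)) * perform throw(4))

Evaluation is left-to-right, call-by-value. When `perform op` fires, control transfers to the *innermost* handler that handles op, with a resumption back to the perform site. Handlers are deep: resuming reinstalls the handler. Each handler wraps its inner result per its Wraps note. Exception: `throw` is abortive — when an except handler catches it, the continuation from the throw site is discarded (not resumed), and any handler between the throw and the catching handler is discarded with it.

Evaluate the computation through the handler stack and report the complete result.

Answer: ((21, 7), ())

Evaluation trace:
emit(35) @ H0 ⇒ out+=35
throw(4) @ H1 caught ⇒ 21
H2 returns (21, 7)
H3 returns ((21, 7), ())
= ((21, 7), ())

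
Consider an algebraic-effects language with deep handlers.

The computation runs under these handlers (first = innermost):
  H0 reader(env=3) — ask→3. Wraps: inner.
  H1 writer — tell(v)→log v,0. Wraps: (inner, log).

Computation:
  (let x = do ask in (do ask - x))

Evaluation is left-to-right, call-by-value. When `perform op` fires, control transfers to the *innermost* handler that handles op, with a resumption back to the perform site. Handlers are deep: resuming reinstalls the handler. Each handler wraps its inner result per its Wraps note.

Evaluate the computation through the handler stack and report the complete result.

Answer: (0, ())

Step-by-step:
ask @ H0 ⇒ 3
ask @ H0 ⇒ 3
H0 returns 0
H1 returns (0, ())
= (0, ())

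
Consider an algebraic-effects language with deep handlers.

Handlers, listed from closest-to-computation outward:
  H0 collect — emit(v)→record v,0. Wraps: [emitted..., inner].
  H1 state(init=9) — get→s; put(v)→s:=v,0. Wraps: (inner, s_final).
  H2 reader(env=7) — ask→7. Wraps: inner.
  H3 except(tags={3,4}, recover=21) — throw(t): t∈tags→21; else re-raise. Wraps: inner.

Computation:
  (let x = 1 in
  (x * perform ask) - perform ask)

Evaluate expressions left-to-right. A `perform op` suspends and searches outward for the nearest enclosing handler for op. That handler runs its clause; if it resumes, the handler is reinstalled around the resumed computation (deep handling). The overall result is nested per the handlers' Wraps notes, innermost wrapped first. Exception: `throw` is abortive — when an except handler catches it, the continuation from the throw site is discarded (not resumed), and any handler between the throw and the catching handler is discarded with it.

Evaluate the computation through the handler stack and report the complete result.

Step-by-step:
ask @ H2 ⇒ 7
ask @ H2 ⇒ 7
H0 returns [0]
H1 returns ([0], 9)
H2 returns ([0], 9)
H3 returns ([0], 9)
= ([0], 9)

Answer: ([0], 9)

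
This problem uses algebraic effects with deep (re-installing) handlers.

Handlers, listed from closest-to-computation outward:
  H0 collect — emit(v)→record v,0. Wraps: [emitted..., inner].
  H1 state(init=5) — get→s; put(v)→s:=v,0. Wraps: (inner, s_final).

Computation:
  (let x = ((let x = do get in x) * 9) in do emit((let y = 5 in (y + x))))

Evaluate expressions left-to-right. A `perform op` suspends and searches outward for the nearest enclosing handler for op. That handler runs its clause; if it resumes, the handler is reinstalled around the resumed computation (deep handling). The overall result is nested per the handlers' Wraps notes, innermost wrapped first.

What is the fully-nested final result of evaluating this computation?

Working:
get @ H1 ⇒ 5
emit(50) @ H0 ⇒ out+=50
H0 returns [50, 0]
H1 returns ([50, 0], 5)
= ([50, 0], 5)

Answer: ([50, 0], 5)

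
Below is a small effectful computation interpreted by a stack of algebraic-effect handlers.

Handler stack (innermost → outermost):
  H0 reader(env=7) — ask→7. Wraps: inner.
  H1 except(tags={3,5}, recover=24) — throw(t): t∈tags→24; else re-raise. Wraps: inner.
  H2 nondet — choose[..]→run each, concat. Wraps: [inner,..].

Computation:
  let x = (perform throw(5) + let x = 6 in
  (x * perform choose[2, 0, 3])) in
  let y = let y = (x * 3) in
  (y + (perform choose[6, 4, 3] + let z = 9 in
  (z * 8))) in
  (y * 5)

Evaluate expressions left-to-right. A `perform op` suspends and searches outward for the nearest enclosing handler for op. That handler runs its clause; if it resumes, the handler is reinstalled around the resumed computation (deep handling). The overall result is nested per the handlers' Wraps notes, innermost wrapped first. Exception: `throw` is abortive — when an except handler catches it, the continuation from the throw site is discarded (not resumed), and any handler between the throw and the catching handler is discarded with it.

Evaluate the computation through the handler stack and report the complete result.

Answer: [24]

Evaluation trace:
throw(5) @ H1 caught ⇒ 24
H2 returns [24]
= [24]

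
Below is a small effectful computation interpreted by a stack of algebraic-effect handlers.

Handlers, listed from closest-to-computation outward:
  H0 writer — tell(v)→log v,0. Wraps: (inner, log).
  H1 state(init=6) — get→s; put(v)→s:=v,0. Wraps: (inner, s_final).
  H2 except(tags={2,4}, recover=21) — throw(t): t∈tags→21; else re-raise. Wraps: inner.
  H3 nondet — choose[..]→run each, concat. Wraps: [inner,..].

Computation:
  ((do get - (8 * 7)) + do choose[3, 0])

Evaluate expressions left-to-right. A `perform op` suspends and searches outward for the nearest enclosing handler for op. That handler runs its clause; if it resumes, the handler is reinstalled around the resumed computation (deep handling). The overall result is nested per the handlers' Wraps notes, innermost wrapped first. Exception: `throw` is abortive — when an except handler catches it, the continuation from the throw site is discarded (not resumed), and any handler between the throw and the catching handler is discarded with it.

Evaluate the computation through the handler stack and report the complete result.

Evaluation trace:
get @ H1 ⇒ 6
choose[3, 0] @ H3
  branch[0] choose=3:
    H0 returns (-47, ())
    H1 returns ((-47, ()), 6)
    H2 returns ((-47, ()), 6)
    H3 returns [((-47, ()), 6)]
  branch[1] choose=0:
    H0 returns (-50, ())
    H1 returns ((-50, ()), 6)
    H2 returns ((-50, ()), 6)
    H3 returns [((-50, ()), 6)]
= [((-47, ()), 6), ((-50, ()), 6)]

Answer: [((-47, ()), 6), ((-50, ()), 6)]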